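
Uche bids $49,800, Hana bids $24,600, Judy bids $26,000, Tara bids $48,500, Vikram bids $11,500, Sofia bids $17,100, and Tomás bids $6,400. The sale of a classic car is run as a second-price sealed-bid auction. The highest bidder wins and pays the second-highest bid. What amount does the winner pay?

Price paid: $48,500.

Ranking the bids: Uche $49,800; Tara $48,500; Judy $26,000; Hana $24,600; Sofia $17,100; Vikram $11,500; Tomás $6,400.
Uche has the highest bid, so Uche wins.
The second-highest bid is $48,500, so that is what Uche pays.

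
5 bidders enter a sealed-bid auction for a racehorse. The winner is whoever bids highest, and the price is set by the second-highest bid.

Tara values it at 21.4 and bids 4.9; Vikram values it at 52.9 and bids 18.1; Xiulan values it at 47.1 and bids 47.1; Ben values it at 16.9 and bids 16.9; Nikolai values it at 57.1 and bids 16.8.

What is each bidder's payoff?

Payoffs: Tara 0.0, Vikram 0.0, Xiulan 29.0, Ben 0.0, Nikolai 0.0.

Bids in descending order: Xiulan 47.1, then Vikram 18.1, then Ben 16.9, then Nikolai 16.8, then Tara 4.9.
Xiulan has the top bid and wins; the price is the second-highest bid, 18.1.
Xiulan's payoff = 47.1 − 18.1 = 29.0. All other bidders lose, so their payoff is 0.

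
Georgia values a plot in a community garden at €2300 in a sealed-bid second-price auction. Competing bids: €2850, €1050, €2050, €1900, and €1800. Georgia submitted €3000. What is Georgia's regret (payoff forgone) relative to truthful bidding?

The highest competing bid is €2850.
Bidding truthfully at €2300: the top bid is €2850 (a rival), so Georgia loses. Payoff = €0.
Bidding €3000: Georgia has the top bid, wins, and pays the second-highest bid €2850. Payoff = €2300 − €2850 = -€550.
Regret = truthful payoff − actual payoff = €0 − -€550 = €550.

Regret: €550.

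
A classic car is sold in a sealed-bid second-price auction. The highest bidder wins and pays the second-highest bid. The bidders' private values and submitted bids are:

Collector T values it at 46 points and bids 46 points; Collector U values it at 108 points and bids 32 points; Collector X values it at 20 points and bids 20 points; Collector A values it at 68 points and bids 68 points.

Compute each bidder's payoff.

Ordered from highest: Collector A 68 points, then Collector T 46 points, then Collector U 32 points, then Collector X 20 points.
Collector A has the top bid and wins; the price is the second-highest bid, 46 points.
Collector A's payoff = 68 points − 46 points = 22 points. All other bidders lose, so their payoff is 0.

Payoffs: Collector T 0 points, Collector U 0 points, Collector X 0 points, Collector A 22 points.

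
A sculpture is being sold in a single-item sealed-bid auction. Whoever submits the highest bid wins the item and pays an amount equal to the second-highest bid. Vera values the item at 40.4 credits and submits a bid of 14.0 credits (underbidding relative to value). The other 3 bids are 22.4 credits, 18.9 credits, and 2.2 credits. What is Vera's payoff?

Highest competing bid: 22.4 credits.
Vera's bid 14.0 credits is not the highest, so Vera loses, pays nothing, and earns zero payoff.

0.0 credits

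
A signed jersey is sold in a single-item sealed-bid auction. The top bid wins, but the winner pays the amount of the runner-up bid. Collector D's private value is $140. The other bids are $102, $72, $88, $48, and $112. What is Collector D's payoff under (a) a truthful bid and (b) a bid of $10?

Truthful: $28; alternative: $0.

The highest competing bid is $112.
Bidding truthfully at $140: Collector D has the top bid, wins, and pays the second-highest bid $112. Payoff = $140 − $112 = $28.
Bidding $10: the top bid is $112 (a rival), so Collector D loses. Payoff = $0.
Deviating from a truthful bid can only lose payoff in a second-price auction — never gain.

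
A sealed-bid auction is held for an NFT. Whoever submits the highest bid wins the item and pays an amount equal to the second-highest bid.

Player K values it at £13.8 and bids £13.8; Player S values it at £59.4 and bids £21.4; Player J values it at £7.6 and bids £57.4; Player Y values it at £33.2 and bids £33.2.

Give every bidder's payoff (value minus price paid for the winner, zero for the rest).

Ranking the bids: Player J £57.4; Player Y £33.2; Player S £21.4; Player K £13.8.
Player J has the top bid and wins; the price is the second-highest bid, £33.2.
Player J's payoff = £7.6 − £33.2 = -£25.6. All other bidders lose, so their payoff is 0.

Player K £0.0, Player S £0.0, Player J -£25.6, Player Y £0.0.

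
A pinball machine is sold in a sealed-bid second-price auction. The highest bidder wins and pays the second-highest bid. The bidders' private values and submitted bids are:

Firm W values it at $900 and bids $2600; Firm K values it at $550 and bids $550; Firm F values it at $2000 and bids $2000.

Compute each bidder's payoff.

Payoffs: Firm W -$1100, Firm K $0, Firm F $0.

Ordered from highest: Firm W $2600, then Firm F $2000, then Firm K $550.
Firm W has the top bid and wins; the price is the second-highest bid, $2000.
Firm W's payoff = $900 − $2000 = -$1100. All other bidders lose, so their payoff is 0.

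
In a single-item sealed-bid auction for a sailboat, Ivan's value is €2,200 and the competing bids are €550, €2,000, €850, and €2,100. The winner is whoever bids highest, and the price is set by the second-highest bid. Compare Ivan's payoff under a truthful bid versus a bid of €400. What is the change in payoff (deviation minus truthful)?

Change in payoff: -€100.

The highest competing bid is €2,100.
Bidding truthfully at €2,200: Ivan has the top bid, wins, and pays the second-highest bid €2,100. Payoff = €2,200 − €2,100 = €100.
Bidding €400: the top bid is €2,100 (a rival), so Ivan loses. Payoff = €0.
Change = €0 − €100 = -€100.
Deviating from a truthful bid can only lose payoff in a second-price auction — never gain.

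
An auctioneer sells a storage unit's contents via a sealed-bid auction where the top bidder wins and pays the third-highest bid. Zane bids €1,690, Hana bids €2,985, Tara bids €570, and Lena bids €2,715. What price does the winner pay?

The winner pays €1,690.

Ordered from highest: Hana €2,985; Lena €2,715; Zane €1,690; Tara €570.
Hana is the highest bidder, so Hana wins.
Under the third-price rule, the price is the third-highest bid: €1,690.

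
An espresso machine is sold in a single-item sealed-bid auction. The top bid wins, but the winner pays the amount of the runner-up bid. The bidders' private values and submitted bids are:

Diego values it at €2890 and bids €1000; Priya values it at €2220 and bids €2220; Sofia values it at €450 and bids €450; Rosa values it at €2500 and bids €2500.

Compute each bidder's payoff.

Ranking the bids: Rosa €2500, then Priya €2220, then Diego €1000, then Sofia €450.
Rosa has the top bid and wins; the price is the second-highest bid, €2220.
Rosa's payoff = €2500 − €2220 = €280. All other bidders lose, so their payoff is 0.

Payoffs: Diego €0, Priya €0, Sofia €0, Rosa €280.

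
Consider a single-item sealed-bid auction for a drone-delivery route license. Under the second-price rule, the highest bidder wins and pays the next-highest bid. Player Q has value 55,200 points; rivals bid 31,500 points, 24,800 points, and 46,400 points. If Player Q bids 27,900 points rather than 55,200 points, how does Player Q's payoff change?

The highest competing bid is 46,400 points.
Bidding truthfully at 55,200 points: Player Q has the top bid, wins, and pays the second-highest bid 46,400 points. Payoff = 55,200 points − 46,400 points = 8,800 points.
Bidding 27,900 points: the top bid is 46,400 points (a rival), so Player Q loses. Payoff = 0 points.
Change = 0 points − 8,800 points = -8,800 points.

-8,800 points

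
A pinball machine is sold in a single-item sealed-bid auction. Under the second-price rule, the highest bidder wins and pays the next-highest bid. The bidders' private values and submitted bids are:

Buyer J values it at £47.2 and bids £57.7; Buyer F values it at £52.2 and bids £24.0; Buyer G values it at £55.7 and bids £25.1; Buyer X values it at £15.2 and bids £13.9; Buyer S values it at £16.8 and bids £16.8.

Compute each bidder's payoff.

Ordered from highest: Buyer J £57.7 > Buyer G £25.1 > Buyer F £24.0 > Buyer S £16.8 > Buyer X £13.9.
Buyer J has the top bid and wins; the price is the second-highest bid, £25.1.
Buyer J's payoff = £47.2 − £25.1 = £22.1. All other bidders lose, so their payoff is 0.

Payoffs: Buyer J £22.1, Buyer F £0.0, Buyer G £0.0, Buyer X £0.0, Buyer S £0.0.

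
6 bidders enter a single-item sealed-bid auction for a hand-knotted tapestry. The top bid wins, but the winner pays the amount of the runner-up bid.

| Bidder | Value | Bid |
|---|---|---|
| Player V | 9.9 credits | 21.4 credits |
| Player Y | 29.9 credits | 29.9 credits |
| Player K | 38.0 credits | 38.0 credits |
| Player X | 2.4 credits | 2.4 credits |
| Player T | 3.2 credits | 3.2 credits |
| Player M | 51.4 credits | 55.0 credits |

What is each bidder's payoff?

Player V 0.0 credits, Player Y 0.0 credits, Player K 0.0 credits, Player X 0.0 credits, Player T 0.0 credits, Player M 13.4 credits.

Ordered from highest: Player M 55.0 credits, then Player K 38.0 credits, then Player Y 29.9 credits, then Player V 21.4 credits, then Player T 3.2 credits, then Player X 2.4 credits.
Player M has the top bid and wins; the price is the second-highest bid, 38.0 credits.
Player M's payoff = 51.4 credits − 38.0 credits = 13.4 credits. All other bidders lose, so their payoff is 0.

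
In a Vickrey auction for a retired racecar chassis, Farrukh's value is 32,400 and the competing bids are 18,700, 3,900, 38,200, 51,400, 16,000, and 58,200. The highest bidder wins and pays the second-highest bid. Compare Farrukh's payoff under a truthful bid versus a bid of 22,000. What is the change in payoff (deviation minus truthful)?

Payoff change: 0.

The highest competing bid is 58,200.
Bidding truthfully at 32,400: the top bid is 58,200 (a rival), so Farrukh loses. Payoff = 0.
Bidding 22,000: the top bid is 58,200 (a rival), so Farrukh loses. Payoff = 0.
Change = 0 − 0 = 0.
The bid only affects whether you win, not the price — here both bids land on the same side of the top rival bid, so the deviation is payoff-neutral.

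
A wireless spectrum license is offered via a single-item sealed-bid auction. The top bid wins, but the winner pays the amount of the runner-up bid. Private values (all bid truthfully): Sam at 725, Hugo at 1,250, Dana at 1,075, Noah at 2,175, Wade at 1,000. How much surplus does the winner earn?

Bids in descending order: Noah 2,175, then Hugo 1,250, then Dana 1,075, then Wade 1,000, then Sam 725.
Noah wins with the top bid and pays the second-highest, 1,250.
Surplus = 2,175 − 1,250 = 925.

Surplus = 925.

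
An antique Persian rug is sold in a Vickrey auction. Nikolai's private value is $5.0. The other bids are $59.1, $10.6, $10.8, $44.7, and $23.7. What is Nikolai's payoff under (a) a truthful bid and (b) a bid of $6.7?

(a) $0.0  (b) $0.0

The highest competing bid is $59.1.
Bidding truthfully at $5.0: the top bid is $59.1 (a rival), so Nikolai loses. Payoff = $0.0.
Bidding $6.7: the top bid is $59.1 (a rival), so Nikolai loses. Payoff = $0.0.
The bid only affects whether you win, not the price — here both bids land on the same side of the top rival bid, so the deviation is payoff-neutral.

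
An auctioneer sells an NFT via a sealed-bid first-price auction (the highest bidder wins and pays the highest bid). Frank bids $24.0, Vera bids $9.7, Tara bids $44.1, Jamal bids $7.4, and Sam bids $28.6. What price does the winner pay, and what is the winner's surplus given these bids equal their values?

Sorted high to low: Tara $44.1 > Sam $28.6 > Frank $24.0 > Vera $9.7 > Jamal $7.4.
Tara is the highest bidder, so Tara wins.
Under the first-price rule, the price is the highest bid: $44.1.
Surplus = $44.1 − $44.1 = $0.0.

Price $44.1; surplus $0.0.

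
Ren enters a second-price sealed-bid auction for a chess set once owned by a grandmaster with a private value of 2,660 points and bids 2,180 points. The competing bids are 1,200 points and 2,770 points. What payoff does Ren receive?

Ren's payoff: 0 points.

Highest competing bid: 2,770 points.
Ren's bid 2,180 points is not the highest, so Ren loses, pays nothing, and earns zero payoff.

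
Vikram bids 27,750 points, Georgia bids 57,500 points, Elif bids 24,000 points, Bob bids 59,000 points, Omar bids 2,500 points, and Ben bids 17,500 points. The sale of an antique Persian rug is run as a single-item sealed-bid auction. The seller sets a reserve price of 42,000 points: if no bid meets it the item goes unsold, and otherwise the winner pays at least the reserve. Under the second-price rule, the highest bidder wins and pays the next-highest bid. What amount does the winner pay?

57,500 points

Sorted high to low: Bob 59,000 points; Georgia 57,500 points; Vikram 27,750 points; Elif 24,000 points; Ben 17,500 points; Omar 2,500 points.
Bob has the highest bid, so Bob wins.
The second-highest bid is 57,500 points, which exceeds the reserve, so that sets the price.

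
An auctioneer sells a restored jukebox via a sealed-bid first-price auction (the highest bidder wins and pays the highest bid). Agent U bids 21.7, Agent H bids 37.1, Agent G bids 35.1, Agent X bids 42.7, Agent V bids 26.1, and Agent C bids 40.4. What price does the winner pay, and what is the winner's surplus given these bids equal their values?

Ranking the bids: Agent X 42.7, then Agent C 40.4, then Agent H 37.1, then Agent G 35.1, then Agent V 26.1, then Agent U 21.7.
Agent X is the highest bidder, so Agent X wins.
Under the first-price rule, the price is the highest bid: 42.7.
Surplus = 42.7 − 42.7 = 0.0.

The winner pays 42.7 for a surplus of 0.0.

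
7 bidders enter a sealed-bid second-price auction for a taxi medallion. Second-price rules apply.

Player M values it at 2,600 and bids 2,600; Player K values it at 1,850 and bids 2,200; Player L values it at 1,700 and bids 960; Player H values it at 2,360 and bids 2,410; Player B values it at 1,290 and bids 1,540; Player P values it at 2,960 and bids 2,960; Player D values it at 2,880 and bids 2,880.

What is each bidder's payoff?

Payoffs: Player M 0, Player K 0, Player L 0, Player H 0, Player B 0, Player P 80, Player D 0.

Sorted high to low: Player P 2,960; Player D 2,880; Player M 2,600; Player H 2,410; Player K 2,200; Player B 1,540; Player L 960.
Player P has the top bid and wins; the price is the second-highest bid, 2,880.
Player P's payoff = 2,960 − 2,880 = 80. All other bidders lose, so their payoff is 0.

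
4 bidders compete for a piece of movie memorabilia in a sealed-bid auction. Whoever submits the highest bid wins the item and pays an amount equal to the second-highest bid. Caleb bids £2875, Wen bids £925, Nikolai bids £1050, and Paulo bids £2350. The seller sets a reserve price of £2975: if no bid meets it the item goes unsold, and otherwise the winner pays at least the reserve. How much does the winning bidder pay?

Sorted high to low: Caleb £2875, then Paulo £2350, then Nikolai £1050, then Wen £925.
The top bid £2875 is below the reserve £2975, so the item goes unsold and nothing is paid.

unsold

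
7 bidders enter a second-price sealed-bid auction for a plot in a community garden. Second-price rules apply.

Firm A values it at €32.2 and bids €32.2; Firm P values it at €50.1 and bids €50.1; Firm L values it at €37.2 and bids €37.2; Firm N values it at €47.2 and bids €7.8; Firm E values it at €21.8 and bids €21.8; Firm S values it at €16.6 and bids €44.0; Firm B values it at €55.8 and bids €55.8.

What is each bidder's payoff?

Ranking the bids: Firm B €55.8, then Firm P €50.1, then Firm S €44.0, then Firm L €37.2, then Firm A €32.2, then Firm E €21.8, then Firm N €7.8.
Firm B has the top bid and wins; the price is the second-highest bid, €50.1.
Firm B's payoff = €55.8 − €50.1 = €5.7. All other bidders lose, so their payoff is 0.

Firm A €0.0, Firm P €0.0, Firm L €0.0, Firm N €0.0, Firm E €0.0, Firm S €0.0, Firm B €5.7.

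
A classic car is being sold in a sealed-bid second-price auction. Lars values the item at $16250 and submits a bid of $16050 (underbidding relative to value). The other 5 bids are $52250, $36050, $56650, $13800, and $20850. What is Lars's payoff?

$0

Highest competing bid: $56650.
Lars's bid $16050 is not the highest, so Lars loses, pays nothing, and earns zero payoff.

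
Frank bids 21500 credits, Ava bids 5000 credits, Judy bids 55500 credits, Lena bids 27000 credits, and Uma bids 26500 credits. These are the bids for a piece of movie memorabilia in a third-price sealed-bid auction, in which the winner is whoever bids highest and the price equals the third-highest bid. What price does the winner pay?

The winner pays 26500 credits.

Sorted high to low: Judy 55500 credits > Lena 27000 credits > Uma 26500 credits > Frank 21500 credits > Ava 5000 credits.
Judy is the highest bidder, so Judy wins.
Under the third-price rule, the price is the third-highest bid: 26500 credits.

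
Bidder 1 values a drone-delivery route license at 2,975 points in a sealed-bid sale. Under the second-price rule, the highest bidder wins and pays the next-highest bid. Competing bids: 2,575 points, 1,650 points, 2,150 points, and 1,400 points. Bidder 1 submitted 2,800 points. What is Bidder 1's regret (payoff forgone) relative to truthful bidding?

Regret: 0 points.

The highest competing bid is 2,575 points.
Bidding truthfully at 2,975 points: Bidder 1 has the top bid, wins, and pays the second-highest bid 2,575 points. Payoff = 2,975 points − 2,575 points = 400 points.
Bidding 2,800 points: Bidder 1 has the top bid, wins, and pays the second-highest bid 2,575 points. Payoff = 2,975 points − 2,575 points = 400 points.
Regret = truthful payoff − actual payoff = 400 points − 400 points = 0 points.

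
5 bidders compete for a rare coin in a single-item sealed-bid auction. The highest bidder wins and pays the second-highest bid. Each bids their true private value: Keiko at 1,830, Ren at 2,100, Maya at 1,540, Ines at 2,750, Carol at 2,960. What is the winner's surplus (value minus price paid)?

Ranking the bids: Carol 2,960, then Ines 2,750, then Ren 2,100, then Keiko 1,830, then Maya 1,540.
Carol wins with the top bid and pays the second-highest, 2,750.
Surplus = 2,960 − 2,750 = 210.

Surplus = 210.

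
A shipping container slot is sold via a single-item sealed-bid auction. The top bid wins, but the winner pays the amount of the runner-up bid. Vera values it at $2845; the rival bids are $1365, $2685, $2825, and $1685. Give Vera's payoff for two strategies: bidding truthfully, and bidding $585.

Truthful: $20; alternative: $0.

The highest competing bid is $2825.
Bidding truthfully at $2845: Vera has the top bid, wins, and pays the second-highest bid $2825. Payoff = $2845 − $2825 = $20.
Bidding $585: the top bid is $2825 (a rival), so Vera loses. Payoff = $0.
This is the dominant-strategy logic: truthful bidding weakly beats any alternative.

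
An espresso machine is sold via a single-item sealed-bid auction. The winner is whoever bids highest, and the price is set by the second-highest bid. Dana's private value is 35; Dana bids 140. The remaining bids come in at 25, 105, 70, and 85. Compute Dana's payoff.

-70

Highest competing bid: 105.
Dana's bid 140 is the highest overall, so Dana wins and pays the second-highest bid, 105.
Payoff = value − price = 35 − 105 = -70.
Overbidding won the item at a price above value — truthful bidding would have avoided this loss.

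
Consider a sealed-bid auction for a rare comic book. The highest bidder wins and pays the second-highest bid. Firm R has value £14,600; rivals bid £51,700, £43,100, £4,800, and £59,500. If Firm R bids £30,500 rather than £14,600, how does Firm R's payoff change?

The highest competing bid is £59,500.
Bidding truthfully at £14,600: the top bid is £59,500 (a rival), so Firm R loses. Payoff = £0.
Bidding £30,500: the top bid is £59,500 (a rival), so Firm R loses. Payoff = £0.
Change = £0 − £0 = £0.

Change in payoff: £0.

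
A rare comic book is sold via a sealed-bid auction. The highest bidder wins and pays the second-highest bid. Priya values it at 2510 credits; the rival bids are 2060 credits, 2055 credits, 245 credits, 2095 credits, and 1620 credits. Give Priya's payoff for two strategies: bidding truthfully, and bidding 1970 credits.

(a) 415 credits  (b) 0 credits

The highest competing bid is 2095 credits.
Bidding truthfully at 2510 credits: Priya has the top bid, wins, and pays the second-highest bid 2095 credits. Payoff = 2510 credits − 2095 credits = 415 credits.
Bidding 1970 credits: the top bid is 2095 credits (a rival), so Priya loses. Payoff = 0 credits.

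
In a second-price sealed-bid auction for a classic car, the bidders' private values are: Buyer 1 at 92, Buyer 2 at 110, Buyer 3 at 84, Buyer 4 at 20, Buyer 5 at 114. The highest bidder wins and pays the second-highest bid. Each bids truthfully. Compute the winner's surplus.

Sorted high to low: Buyer 5 114, then Buyer 2 110, then Buyer 1 92, then Buyer 3 84, then Buyer 4 20.
Buyer 5 wins with the top bid and pays the second-highest, 110.
Surplus = 114 − 110 = 4.

4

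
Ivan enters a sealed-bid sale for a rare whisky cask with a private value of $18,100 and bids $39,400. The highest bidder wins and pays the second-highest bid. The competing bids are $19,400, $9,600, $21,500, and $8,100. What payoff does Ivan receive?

Payoff = -$3,400.

Highest competing bid: $21,500.
Ivan's bid $39,400 is the highest overall, so Ivan wins and pays the second-highest bid, $21,500.
Payoff = value − price = $18,100 − $21,500 = -$3,400.
Overbidding won the item at a price above value — truthful bidding would have avoided this loss.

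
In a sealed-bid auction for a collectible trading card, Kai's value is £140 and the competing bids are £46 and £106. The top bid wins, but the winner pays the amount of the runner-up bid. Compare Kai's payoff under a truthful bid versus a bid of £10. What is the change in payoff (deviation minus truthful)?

The highest competing bid is £106.
Bidding truthfully at £140: Kai has the top bid, wins, and pays the second-highest bid £106. Payoff = £140 − £106 = £34.
Bidding £10: the top bid is £106 (a rival), so Kai loses. Payoff = £0.
Change = £0 − £34 = -£34.

-£34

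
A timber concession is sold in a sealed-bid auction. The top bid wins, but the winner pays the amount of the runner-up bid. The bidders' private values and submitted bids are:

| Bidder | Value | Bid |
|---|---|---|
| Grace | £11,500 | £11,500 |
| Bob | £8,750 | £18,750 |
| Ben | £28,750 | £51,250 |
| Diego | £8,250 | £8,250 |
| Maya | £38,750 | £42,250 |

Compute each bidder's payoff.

Grace £0, Bob £0, Ben -£13,500, Diego £0, Maya £0.

Ordered from highest: Ben £51,250 > Maya £42,250 > Bob £18,750 > Grace £11,500 > Diego £8,250.
Ben has the top bid and wins; the price is the second-highest bid, £42,250.
Ben's payoff = £28,750 − £42,250 = -£13,500. All other bidders lose, so their payoff is 0.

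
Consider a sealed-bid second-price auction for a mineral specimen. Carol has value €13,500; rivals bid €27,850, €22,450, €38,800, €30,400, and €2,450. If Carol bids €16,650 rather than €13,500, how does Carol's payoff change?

The highest competing bid is €38,800.
Bidding truthfully at €13,500: the top bid is €38,800 (a rival), so Carol loses. Payoff = €0.
Bidding €16,650: the top bid is €38,800 (a rival), so Carol loses. Payoff = €0.
Change = €0 − €0 = €0.

Payoff change: €0.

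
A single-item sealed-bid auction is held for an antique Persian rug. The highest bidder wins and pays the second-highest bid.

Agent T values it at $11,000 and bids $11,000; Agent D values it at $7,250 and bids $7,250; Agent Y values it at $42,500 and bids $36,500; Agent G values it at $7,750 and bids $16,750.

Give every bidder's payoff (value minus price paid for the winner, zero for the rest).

Agent T $0, Agent D $0, Agent Y $25,750, Agent G $0.

Bids in descending order: Agent Y $36,500, then Agent G $16,750, then Agent T $11,000, then Agent D $7,250.
Agent Y has the top bid and wins; the price is the second-highest bid, $16,750.
Agent Y's payoff = $42,500 − $16,750 = $25,750. All other bidders lose, so their payoff is 0.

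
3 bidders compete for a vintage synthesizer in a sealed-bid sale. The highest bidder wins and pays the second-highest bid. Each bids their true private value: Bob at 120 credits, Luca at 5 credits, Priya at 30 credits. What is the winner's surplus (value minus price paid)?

Winner's surplus: 90 credits.

Bids in descending order: Bob 120 credits > Priya 30 credits > Luca 5 credits.
Bob wins with the top bid and pays the second-highest, 30 credits.
Surplus = 120 credits − 30 credits = 90 credits.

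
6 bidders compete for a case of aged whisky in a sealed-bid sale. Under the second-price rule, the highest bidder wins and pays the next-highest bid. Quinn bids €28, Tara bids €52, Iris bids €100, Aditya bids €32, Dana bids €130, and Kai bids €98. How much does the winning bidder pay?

Price paid: €100.

Ordered from highest: Dana €130; Iris €100; Kai €98; Tara €52; Aditya €32; Quinn €28.
Dana has the highest bid, so Dana wins.
The second-highest bid is €100, so that is what Dana pays.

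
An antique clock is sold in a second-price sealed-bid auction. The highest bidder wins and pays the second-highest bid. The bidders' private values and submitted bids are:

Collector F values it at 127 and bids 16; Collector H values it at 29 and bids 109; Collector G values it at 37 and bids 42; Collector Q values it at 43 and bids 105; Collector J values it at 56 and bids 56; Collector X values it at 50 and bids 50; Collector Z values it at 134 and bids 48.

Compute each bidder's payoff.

Collector F 0, Collector H -76, Collector G 0, Collector Q 0, Collector J 0, Collector X 0, Collector Z 0.

Ordered from highest: Collector H 109 > Collector Q 105 > Collector J 56 > Collector X 50 > Collector Z 48 > Collector G 42 > Collector F 16.
Collector H has the top bid and wins; the price is the second-highest bid, 105.
Collector H's payoff = 29 − 105 = -76. All other bidders lose, so their payoff is 0.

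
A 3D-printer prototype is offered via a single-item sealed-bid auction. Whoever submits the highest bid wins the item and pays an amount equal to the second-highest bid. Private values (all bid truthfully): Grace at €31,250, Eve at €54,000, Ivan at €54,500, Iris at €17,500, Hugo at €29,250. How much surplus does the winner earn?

Ranking the bids: Ivan €54,500 > Eve €54,000 > Grace €31,250 > Hugo €29,250 > Iris €17,500.
Ivan wins with the top bid and pays the second-highest, €54,000.
Surplus = €54,500 − €54,000 = €500.

Surplus = €500.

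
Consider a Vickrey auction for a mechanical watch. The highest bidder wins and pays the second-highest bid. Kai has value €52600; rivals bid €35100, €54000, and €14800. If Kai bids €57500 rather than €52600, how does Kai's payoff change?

The highest competing bid is €54000.
Bidding truthfully at €52600: the top bid is €54000 (a rival), so Kai loses. Payoff = €0.
Bidding €57500: Kai has the top bid, wins, and pays the second-highest bid €54000. Payoff = €52600 − €54000 = -€1400.
Change = -€1400 − €0 = -€1400.

Payoff change: -€1400.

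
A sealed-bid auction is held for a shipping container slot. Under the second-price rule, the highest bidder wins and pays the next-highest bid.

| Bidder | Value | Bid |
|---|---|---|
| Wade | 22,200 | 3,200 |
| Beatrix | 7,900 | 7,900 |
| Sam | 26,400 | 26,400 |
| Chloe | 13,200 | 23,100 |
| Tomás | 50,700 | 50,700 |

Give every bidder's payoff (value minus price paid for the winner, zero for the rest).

Ranking the bids: Tomás 50,700 > Sam 26,400 > Chloe 23,100 > Beatrix 7,900 > Wade 3,200.
Tomás has the top bid and wins; the price is the second-highest bid, 26,400.
Tomás's payoff = 50,700 − 26,400 = 24,300. All other bidders lose, so their payoff is 0.

Payoffs: Wade 0, Beatrix 0, Sam 0, Chloe 0, Tomás 24,300.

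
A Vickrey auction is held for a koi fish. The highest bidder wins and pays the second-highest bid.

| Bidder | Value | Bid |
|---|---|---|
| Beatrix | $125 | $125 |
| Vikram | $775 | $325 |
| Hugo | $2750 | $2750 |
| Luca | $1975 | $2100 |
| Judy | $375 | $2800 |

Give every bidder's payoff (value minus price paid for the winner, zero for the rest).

Ranking the bids: Judy $2800, then Hugo $2750, then Luca $2100, then Vikram $325, then Beatrix $125.
Judy has the top bid and wins; the price is the second-highest bid, $2750.
Judy's payoff = $375 − $2750 = -$2375. All other bidders lose, so their payoff is 0.

Beatrix $0, Vikram $0, Hugo $0, Luca $0, Judy -$2375.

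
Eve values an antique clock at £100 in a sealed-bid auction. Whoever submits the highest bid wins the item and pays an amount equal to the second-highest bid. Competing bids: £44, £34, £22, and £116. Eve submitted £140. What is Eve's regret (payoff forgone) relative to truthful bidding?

The highest competing bid is £116.
Bidding truthfully at £100: the top bid is £116 (a rival), so Eve loses. Payoff = £0.
Bidding £140: Eve has the top bid, wins, and pays the second-highest bid £116. Payoff = £100 − £116 = -£16.
Regret = truthful payoff − actual payoff = £0 − -£16 = £16.
This is the dominant-strategy logic: truthful bidding weakly beats any alternative.

Payoff forgone: £16.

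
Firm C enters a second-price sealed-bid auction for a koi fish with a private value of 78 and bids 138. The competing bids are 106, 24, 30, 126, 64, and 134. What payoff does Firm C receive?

Firm C's payoff: -56.

Highest competing bid: 134.
Firm C's bid 138 is the highest overall, so Firm C wins and pays the second-highest bid, 134.
Payoff = value − price = 78 − 134 = -56.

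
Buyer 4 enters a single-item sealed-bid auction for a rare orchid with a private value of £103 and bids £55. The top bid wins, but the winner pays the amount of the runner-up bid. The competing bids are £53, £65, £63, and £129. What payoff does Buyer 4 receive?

£0

Highest competing bid: £129.
Buyer 4's bid £55 is not the highest, so Buyer 4 loses, pays nothing, and earns zero payoff.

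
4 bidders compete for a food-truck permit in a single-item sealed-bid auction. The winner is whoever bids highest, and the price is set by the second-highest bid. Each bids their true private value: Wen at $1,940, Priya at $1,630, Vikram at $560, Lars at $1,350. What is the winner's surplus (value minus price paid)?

Surplus = $310.

Bids in descending order: Wen $1,940; Priya $1,630; Lars $1,350; Vikram $560.
Wen wins with the top bid and pays the second-highest, $1,630.
Surplus = $1,940 − $1,630 = $310.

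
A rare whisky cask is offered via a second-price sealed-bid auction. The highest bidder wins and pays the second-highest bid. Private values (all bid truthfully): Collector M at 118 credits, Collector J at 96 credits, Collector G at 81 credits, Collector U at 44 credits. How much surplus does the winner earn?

Bids in descending order: Collector M 118 credits; Collector J 96 credits; Collector G 81 credits; Collector U 44 credits.
Collector M wins with the top bid and pays the second-highest, 96 credits.
Surplus = 118 credits − 96 credits = 22 credits.

Winner's surplus: 22 credits.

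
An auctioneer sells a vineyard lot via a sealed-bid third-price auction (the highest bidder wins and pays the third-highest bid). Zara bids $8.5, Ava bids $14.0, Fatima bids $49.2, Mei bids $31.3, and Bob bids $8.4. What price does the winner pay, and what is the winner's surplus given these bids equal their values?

Price $14.0; surplus $35.2.

Sorted high to low: Fatima $49.2, then Mei $31.3, then Ava $14.0, then Zara $8.5, then Bob $8.4.
Fatima is the highest bidder, so Fatima wins.
Under the third-price rule, the price is the third-highest bid: $14.0.
Surplus = $49.2 − $14.0 = $35.2.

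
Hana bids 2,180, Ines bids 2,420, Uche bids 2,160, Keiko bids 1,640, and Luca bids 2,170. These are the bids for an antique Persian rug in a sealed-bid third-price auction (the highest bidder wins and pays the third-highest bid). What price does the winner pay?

Price paid: 2,170.

Sorted high to low: Ines 2,420, then Hana 2,180, then Luca 2,170, then Uche 2,160, then Keiko 1,640.
Ines is the highest bidder, so Ines wins.
Under the third-price rule, the price is the third-highest bid: 2,170.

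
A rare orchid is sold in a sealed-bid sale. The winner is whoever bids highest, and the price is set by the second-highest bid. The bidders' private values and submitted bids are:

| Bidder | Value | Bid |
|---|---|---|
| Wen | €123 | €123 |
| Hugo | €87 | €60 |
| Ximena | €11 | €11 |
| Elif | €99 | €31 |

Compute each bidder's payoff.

Payoffs: Wen €63, Hugo €0, Ximena €0, Elif €0.

Sorted high to low: Wen €123; Hugo €60; Elif €31; Ximena €11.
Wen has the top bid and wins; the price is the second-highest bid, €60.
Wen's payoff = €123 − €60 = €63. All other bidders lose, so their payoff is 0.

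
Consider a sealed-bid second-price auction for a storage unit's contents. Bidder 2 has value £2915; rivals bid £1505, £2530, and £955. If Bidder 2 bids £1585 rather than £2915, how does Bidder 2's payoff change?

-£385

The highest competing bid is £2530.
Bidding truthfully at £2915: Bidder 2 has the top bid, wins, and pays the second-highest bid £2530. Payoff = £2915 − £2530 = £385.
Bidding £1585: the top bid is £2530 (a rival), so Bidder 2 loses. Payoff = £0.
Change = £0 − £385 = -£385.
Deviating from a truthful bid can only lose payoff in a second-price auction — never gain.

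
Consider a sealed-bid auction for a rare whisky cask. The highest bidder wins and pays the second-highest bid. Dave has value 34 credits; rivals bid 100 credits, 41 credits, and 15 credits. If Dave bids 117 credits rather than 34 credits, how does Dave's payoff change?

-66 credits

The highest competing bid is 100 credits.
Bidding truthfully at 34 credits: the top bid is 100 credits (a rival), so Dave loses. Payoff = 0 credits.
Bidding 117 credits: Dave has the top bid, wins, and pays the second-highest bid 100 credits. Payoff = 34 credits − 100 credits = -66 credits.
Change = -66 credits − 0 credits = -66 credits.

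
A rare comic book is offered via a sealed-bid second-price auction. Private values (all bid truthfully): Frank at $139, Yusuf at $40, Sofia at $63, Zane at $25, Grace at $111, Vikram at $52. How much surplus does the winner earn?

$28

Bids in descending order: Frank $139 > Grace $111 > Sofia $63 > Vikram $52 > Yusuf $40 > Zane $25.
Frank wins with the top bid and pays the second-highest, $111.
Surplus = $139 − $111 = $28.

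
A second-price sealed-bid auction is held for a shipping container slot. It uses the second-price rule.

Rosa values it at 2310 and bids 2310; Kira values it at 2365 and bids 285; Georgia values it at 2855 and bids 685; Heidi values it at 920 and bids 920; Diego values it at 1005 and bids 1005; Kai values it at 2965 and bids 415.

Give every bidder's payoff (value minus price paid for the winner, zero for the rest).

Rosa 1305, Kira 0, Georgia 0, Heidi 0, Diego 0, Kai 0.

Ordered from highest: Rosa 2310; Diego 1005; Heidi 920; Georgia 685; Kai 415; Kira 285.
Rosa has the top bid and wins; the price is the second-highest bid, 1005.
Rosa's payoff = 2310 − 1005 = 1305. All other bidders lose, so their payoff is 0.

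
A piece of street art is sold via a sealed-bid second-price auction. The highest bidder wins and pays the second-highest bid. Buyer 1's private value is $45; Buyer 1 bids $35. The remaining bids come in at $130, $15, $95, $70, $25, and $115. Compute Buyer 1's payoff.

Highest competing bid: $130.
Buyer 1's bid $35 is not the highest, so Buyer 1 loses, pays nothing, and earns zero payoff.

$0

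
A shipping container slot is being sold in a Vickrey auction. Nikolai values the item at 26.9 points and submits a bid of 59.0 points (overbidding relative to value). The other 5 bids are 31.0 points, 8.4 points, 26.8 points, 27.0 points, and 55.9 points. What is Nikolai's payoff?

-29.0 points

Highest competing bid: 55.9 points.
Nikolai's bid 59.0 points is the highest overall, so Nikolai wins and pays the second-highest bid, 55.9 points.
Payoff = value − price = 26.9 points − 55.9 points = -29.0 points.
Overbidding won the item at a price above value — truthful bidding would have avoided this loss.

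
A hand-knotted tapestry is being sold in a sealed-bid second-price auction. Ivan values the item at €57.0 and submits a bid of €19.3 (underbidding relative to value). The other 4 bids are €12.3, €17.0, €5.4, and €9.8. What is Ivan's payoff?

Ivan's payoff: €40.0.

Highest competing bid: €17.0.
Ivan's bid €19.3 is the highest overall, so Ivan wins and pays the second-highest bid, €17.0.
Payoff = value − price = €57.0 − €17.0 = €40.0.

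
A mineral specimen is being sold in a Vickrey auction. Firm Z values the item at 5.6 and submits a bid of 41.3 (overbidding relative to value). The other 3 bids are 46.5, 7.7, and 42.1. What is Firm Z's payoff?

Highest competing bid: 46.5.
Firm Z's bid 41.3 is not the highest, so Firm Z loses, pays nothing, and earns zero payoff.

Payoff = 0.0.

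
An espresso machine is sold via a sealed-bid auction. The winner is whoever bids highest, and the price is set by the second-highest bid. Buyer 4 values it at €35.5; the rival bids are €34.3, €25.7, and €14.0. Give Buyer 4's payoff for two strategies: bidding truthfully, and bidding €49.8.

(a) €1.2  (b) €1.2

The highest competing bid is €34.3.
Bidding truthfully at €35.5: Buyer 4 has the top bid, wins, and pays the second-highest bid €34.3. Payoff = €35.5 − €34.3 = €1.2.
Bidding €49.8: Buyer 4 has the top bid, wins, and pays the second-highest bid €34.3. Payoff = €35.5 − €34.3 = €1.2.
The bid only affects whether you win, not the price — here both bids land on the same side of the top rival bid, so the deviation is payoff-neutral.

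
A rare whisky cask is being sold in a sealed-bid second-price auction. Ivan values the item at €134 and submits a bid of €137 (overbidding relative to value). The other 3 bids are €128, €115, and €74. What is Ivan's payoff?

Highest competing bid: €128.
Ivan's bid €137 is the highest overall, so Ivan wins and pays the second-highest bid, €128.
Payoff = value − price = €134 − €128 = €6.

€6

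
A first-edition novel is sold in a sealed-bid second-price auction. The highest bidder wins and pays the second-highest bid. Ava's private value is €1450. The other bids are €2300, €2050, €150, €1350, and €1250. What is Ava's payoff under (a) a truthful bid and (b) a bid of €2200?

The highest competing bid is €2300.
Bidding truthfully at €1450: the top bid is €2300 (a rival), so Ava loses. Payoff = €0.
Bidding €2200: the top bid is €2300 (a rival), so Ava loses. Payoff = €0.
The bid only affects whether you win, not the price — here both bids land on the same side of the top rival bid, so the deviation is payoff-neutral.

(a) €0  (b) €0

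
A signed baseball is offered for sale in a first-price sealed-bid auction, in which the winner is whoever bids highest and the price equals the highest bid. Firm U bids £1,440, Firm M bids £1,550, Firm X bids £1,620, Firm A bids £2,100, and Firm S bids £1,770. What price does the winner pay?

£2,100

Sorted high to low: Firm A £2,100; Firm S £1,770; Firm X £1,620; Firm M £1,550; Firm U £1,440.
Firm A is the highest bidder, so Firm A wins.
Under the first-price rule, the price is the highest bid: £2,100.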